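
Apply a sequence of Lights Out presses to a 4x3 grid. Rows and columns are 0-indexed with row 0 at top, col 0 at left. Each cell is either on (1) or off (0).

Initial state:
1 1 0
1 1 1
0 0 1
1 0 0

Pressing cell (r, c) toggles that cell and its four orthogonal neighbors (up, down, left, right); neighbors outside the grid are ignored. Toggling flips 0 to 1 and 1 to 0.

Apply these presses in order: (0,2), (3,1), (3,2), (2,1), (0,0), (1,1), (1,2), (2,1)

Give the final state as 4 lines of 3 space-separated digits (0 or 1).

After press 1 at (0,2):
1 0 1
1 1 0
0 0 1
1 0 0

After press 2 at (3,1):
1 0 1
1 1 0
0 1 1
0 1 1

After press 3 at (3,2):
1 0 1
1 1 0
0 1 0
0 0 0

After press 4 at (2,1):
1 0 1
1 0 0
1 0 1
0 1 0

After press 5 at (0,0):
0 1 1
0 0 0
1 0 1
0 1 0

After press 6 at (1,1):
0 0 1
1 1 1
1 1 1
0 1 0

After press 7 at (1,2):
0 0 0
1 0 0
1 1 0
0 1 0

After press 8 at (2,1):
0 0 0
1 1 0
0 0 1
0 0 0

Answer: 0 0 0
1 1 0
0 0 1
0 0 0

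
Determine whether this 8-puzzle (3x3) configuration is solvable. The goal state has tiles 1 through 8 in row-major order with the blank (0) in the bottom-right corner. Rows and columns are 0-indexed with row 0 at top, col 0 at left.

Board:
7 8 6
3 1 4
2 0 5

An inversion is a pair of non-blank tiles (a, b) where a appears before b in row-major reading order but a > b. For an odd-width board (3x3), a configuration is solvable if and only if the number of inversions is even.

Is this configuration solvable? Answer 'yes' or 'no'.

Answer: yes

Derivation:
Inversions (pairs i<j in row-major order where tile[i] > tile[j] > 0): 20
20 is even, so the puzzle is solvable.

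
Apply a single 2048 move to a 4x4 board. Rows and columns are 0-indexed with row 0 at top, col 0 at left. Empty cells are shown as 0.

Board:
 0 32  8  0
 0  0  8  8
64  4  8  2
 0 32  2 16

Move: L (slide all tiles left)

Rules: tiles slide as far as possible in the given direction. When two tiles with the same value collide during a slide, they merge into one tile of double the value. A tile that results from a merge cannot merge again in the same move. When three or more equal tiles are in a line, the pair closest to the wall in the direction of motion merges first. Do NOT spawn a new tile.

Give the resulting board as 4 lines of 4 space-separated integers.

Slide left:
row 0: [0, 32, 8, 0] -> [32, 8, 0, 0]
row 1: [0, 0, 8, 8] -> [16, 0, 0, 0]
row 2: [64, 4, 8, 2] -> [64, 4, 8, 2]
row 3: [0, 32, 2, 16] -> [32, 2, 16, 0]

Answer: 32  8  0  0
16  0  0  0
64  4  8  2
32  2 16  0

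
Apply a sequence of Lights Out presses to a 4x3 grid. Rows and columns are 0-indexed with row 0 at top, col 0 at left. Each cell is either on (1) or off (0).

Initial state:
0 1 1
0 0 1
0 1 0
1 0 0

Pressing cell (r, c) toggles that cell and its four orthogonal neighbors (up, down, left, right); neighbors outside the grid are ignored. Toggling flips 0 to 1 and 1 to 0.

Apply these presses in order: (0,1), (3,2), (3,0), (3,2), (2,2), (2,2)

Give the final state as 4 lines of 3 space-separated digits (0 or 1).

After press 1 at (0,1):
1 0 0
0 1 1
0 1 0
1 0 0

After press 2 at (3,2):
1 0 0
0 1 1
0 1 1
1 1 1

After press 3 at (3,0):
1 0 0
0 1 1
1 1 1
0 0 1

After press 4 at (3,2):
1 0 0
0 1 1
1 1 0
0 1 0

After press 5 at (2,2):
1 0 0
0 1 0
1 0 1
0 1 1

After press 6 at (2,2):
1 0 0
0 1 1
1 1 0
0 1 0

Answer: 1 0 0
0 1 1
1 1 0
0 1 0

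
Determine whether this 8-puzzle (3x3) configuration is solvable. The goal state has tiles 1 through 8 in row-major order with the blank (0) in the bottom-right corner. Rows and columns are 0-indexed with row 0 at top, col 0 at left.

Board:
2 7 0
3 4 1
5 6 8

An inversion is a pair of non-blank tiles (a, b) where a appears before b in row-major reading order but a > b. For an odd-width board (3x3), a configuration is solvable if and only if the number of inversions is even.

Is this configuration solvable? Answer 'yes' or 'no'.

Answer: yes

Derivation:
Inversions (pairs i<j in row-major order where tile[i] > tile[j] > 0): 8
8 is even, so the puzzle is solvable.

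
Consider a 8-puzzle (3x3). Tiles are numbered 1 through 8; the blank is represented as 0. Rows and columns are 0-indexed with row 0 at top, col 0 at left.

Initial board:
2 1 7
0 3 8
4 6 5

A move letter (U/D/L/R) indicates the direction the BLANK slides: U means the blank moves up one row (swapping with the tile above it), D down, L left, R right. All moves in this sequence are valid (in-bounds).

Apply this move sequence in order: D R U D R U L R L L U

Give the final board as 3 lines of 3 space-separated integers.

Answer: 0 1 7
2 4 3
6 5 8

Derivation:
After move 1 (D):
2 1 7
4 3 8
0 6 5

After move 2 (R):
2 1 7
4 3 8
6 0 5

After move 3 (U):
2 1 7
4 0 8
6 3 5

After move 4 (D):
2 1 7
4 3 8
6 0 5

After move 5 (R):
2 1 7
4 3 8
6 5 0

After move 6 (U):
2 1 7
4 3 0
6 5 8

After move 7 (L):
2 1 7
4 0 3
6 5 8

After move 8 (R):
2 1 7
4 3 0
6 5 8

After move 9 (L):
2 1 7
4 0 3
6 5 8

After move 10 (L):
2 1 7
0 4 3
6 5 8

After move 11 (U):
0 1 7
2 4 3
6 5 8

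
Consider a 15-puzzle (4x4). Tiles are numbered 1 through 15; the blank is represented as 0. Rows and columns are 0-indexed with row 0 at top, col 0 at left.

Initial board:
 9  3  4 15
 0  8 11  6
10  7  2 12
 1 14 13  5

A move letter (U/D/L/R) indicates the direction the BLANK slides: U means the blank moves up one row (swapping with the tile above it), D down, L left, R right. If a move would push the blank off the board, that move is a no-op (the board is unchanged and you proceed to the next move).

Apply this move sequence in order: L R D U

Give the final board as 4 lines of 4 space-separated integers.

Answer:  9  3  4 15
 8  0 11  6
10  7  2 12
 1 14 13  5

Derivation:
After move 1 (L):
 9  3  4 15
 0  8 11  6
10  7  2 12
 1 14 13  5

After move 2 (R):
 9  3  4 15
 8  0 11  6
10  7  2 12
 1 14 13  5

After move 3 (D):
 9  3  4 15
 8  7 11  6
10  0  2 12
 1 14 13  5

After move 4 (U):
 9  3  4 15
 8  0 11  6
10  7  2 12
 1 14 13  5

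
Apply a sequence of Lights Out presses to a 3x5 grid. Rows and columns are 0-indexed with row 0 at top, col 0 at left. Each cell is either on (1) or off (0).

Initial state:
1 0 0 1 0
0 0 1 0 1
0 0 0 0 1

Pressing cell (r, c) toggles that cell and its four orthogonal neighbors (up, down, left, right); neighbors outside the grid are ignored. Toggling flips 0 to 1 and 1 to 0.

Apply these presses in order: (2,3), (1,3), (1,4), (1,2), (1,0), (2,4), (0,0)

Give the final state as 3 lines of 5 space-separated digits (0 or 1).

Answer: 1 1 1 0 1
0 0 1 0 0
1 0 0 1 0

Derivation:
After press 1 at (2,3):
1 0 0 1 0
0 0 1 1 1
0 0 1 1 0

After press 2 at (1,3):
1 0 0 0 0
0 0 0 0 0
0 0 1 0 0

After press 3 at (1,4):
1 0 0 0 1
0 0 0 1 1
0 0 1 0 1

After press 4 at (1,2):
1 0 1 0 1
0 1 1 0 1
0 0 0 0 1

After press 5 at (1,0):
0 0 1 0 1
1 0 1 0 1
1 0 0 0 1

After press 6 at (2,4):
0 0 1 0 1
1 0 1 0 0
1 0 0 1 0

After press 7 at (0,0):
1 1 1 0 1
0 0 1 0 0
1 0 0 1 0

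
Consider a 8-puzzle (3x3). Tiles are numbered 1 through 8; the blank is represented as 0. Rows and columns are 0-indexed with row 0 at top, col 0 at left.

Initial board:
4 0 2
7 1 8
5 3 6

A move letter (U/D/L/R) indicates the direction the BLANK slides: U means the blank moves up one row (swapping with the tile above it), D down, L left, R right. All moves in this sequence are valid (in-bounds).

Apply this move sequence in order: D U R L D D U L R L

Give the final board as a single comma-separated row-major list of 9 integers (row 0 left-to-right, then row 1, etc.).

Answer: 4, 1, 2, 0, 7, 8, 5, 3, 6

Derivation:
After move 1 (D):
4 1 2
7 0 8
5 3 6

After move 2 (U):
4 0 2
7 1 8
5 3 6

After move 3 (R):
4 2 0
7 1 8
5 3 6

After move 4 (L):
4 0 2
7 1 8
5 3 6

After move 5 (D):
4 1 2
7 0 8
5 3 6

After move 6 (D):
4 1 2
7 3 8
5 0 6

After move 7 (U):
4 1 2
7 0 8
5 3 6

After move 8 (L):
4 1 2
0 7 8
5 3 6

After move 9 (R):
4 1 2
7 0 8
5 3 6

After move 10 (L):
4 1 2
0 7 8
5 3 6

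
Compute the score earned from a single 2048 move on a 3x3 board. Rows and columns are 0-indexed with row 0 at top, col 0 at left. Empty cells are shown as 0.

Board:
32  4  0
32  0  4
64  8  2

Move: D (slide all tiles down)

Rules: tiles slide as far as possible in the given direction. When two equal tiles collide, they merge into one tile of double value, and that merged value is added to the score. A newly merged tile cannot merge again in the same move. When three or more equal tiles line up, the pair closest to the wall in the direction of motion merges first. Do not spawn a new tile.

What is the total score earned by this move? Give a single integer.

Answer: 64

Derivation:
Slide down:
col 0: [32, 32, 64] -> [0, 64, 64]  score +64 (running 64)
col 1: [4, 0, 8] -> [0, 4, 8]  score +0 (running 64)
col 2: [0, 4, 2] -> [0, 4, 2]  score +0 (running 64)
Board after move:
 0  0  0
64  4  4
64  8  2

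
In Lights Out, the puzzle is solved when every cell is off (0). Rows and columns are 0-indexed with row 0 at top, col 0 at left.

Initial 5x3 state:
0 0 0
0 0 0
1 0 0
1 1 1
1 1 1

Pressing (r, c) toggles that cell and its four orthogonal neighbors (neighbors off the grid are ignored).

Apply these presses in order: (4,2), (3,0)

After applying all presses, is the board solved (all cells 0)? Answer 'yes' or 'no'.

Answer: yes

Derivation:
After press 1 at (4,2):
0 0 0
0 0 0
1 0 0
1 1 0
1 0 0

After press 2 at (3,0):
0 0 0
0 0 0
0 0 0
0 0 0
0 0 0

Lights still on: 0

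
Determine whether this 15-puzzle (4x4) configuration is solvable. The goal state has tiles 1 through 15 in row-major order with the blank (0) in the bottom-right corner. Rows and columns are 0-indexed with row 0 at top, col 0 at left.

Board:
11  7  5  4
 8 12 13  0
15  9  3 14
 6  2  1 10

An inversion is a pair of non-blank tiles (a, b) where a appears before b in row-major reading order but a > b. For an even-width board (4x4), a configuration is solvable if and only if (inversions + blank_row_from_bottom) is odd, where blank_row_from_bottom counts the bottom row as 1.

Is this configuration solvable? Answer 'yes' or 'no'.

Answer: no

Derivation:
Inversions: 59
Blank is in row 1 (0-indexed from top), which is row 3 counting from the bottom (bottom = 1).
59 + 3 = 62, which is even, so the puzzle is not solvable.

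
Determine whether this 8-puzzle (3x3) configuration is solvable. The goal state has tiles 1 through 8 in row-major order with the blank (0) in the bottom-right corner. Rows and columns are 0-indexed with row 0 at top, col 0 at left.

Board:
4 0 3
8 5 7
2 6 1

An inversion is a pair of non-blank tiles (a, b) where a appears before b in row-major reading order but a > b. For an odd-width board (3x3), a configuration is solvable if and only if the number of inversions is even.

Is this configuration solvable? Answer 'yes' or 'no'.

Answer: no

Derivation:
Inversions (pairs i<j in row-major order where tile[i] > tile[j] > 0): 17
17 is odd, so the puzzle is not solvable.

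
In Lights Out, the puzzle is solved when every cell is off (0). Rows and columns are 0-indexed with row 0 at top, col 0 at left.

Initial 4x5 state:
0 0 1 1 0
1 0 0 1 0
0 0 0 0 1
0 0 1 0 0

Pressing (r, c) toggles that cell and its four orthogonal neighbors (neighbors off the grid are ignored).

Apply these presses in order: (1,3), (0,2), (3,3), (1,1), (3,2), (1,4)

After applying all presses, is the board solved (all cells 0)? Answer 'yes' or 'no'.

Answer: no

Derivation:
After press 1 at (1,3):
0 0 1 0 0
1 0 1 0 1
0 0 0 1 1
0 0 1 0 0

After press 2 at (0,2):
0 1 0 1 0
1 0 0 0 1
0 0 0 1 1
0 0 1 0 0

After press 3 at (3,3):
0 1 0 1 0
1 0 0 0 1
0 0 0 0 1
0 0 0 1 1

After press 4 at (1,1):
0 0 0 1 0
0 1 1 0 1
0 1 0 0 1
0 0 0 1 1

After press 5 at (3,2):
0 0 0 1 0
0 1 1 0 1
0 1 1 0 1
0 1 1 0 1

After press 6 at (1,4):
0 0 0 1 1
0 1 1 1 0
0 1 1 0 0
0 1 1 0 1

Lights still on: 10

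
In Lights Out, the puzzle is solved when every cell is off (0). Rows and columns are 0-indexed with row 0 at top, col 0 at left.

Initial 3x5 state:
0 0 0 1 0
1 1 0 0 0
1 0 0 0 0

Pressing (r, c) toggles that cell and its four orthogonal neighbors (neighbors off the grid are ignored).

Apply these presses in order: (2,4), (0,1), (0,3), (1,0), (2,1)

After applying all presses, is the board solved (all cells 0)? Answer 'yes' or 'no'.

After press 1 at (2,4):
0 0 0 1 0
1 1 0 0 1
1 0 0 1 1

After press 2 at (0,1):
1 1 1 1 0
1 0 0 0 1
1 0 0 1 1

After press 3 at (0,3):
1 1 0 0 1
1 0 0 1 1
1 0 0 1 1

After press 4 at (1,0):
0 1 0 0 1
0 1 0 1 1
0 0 0 1 1

After press 5 at (2,1):
0 1 0 0 1
0 0 0 1 1
1 1 1 1 1

Lights still on: 9

Answer: no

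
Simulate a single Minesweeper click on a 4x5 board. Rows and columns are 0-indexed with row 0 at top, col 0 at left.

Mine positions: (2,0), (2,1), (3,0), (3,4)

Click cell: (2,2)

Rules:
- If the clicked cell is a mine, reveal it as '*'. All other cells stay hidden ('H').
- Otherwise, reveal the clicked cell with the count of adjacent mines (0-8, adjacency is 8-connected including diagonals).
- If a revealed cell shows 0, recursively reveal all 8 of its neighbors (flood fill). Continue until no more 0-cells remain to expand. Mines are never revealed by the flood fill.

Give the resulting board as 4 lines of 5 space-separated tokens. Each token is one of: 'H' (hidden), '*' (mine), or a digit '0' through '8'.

H H H H H
H H H H H
H H 1 H H
H H H H H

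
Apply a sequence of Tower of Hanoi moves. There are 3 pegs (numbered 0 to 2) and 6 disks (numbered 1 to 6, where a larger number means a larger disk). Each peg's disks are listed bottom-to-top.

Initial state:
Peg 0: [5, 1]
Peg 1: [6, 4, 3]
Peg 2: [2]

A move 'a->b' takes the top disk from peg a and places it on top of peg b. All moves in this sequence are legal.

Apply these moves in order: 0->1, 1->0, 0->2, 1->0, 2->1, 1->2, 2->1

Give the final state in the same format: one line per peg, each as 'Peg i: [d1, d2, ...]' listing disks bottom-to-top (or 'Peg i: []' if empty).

After move 1 (0->1):
Peg 0: [5]
Peg 1: [6, 4, 3, 1]
Peg 2: [2]

After move 2 (1->0):
Peg 0: [5, 1]
Peg 1: [6, 4, 3]
Peg 2: [2]

After move 3 (0->2):
Peg 0: [5]
Peg 1: [6, 4, 3]
Peg 2: [2, 1]

After move 4 (1->0):
Peg 0: [5, 3]
Peg 1: [6, 4]
Peg 2: [2, 1]

After move 5 (2->1):
Peg 0: [5, 3]
Peg 1: [6, 4, 1]
Peg 2: [2]

After move 6 (1->2):
Peg 0: [5, 3]
Peg 1: [6, 4]
Peg 2: [2, 1]

After move 7 (2->1):
Peg 0: [5, 3]
Peg 1: [6, 4, 1]
Peg 2: [2]

Answer: Peg 0: [5, 3]
Peg 1: [6, 4, 1]
Peg 2: [2]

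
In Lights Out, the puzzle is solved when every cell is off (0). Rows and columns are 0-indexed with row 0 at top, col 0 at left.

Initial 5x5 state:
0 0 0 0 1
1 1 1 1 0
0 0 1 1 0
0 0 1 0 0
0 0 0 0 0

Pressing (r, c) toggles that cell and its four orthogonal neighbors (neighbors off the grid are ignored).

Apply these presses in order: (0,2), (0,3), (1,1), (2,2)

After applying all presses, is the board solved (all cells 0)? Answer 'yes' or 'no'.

After press 1 at (0,2):
0 1 1 1 1
1 1 0 1 0
0 0 1 1 0
0 0 1 0 0
0 0 0 0 0

After press 2 at (0,3):
0 1 0 0 0
1 1 0 0 0
0 0 1 1 0
0 0 1 0 0
0 0 0 0 0

After press 3 at (1,1):
0 0 0 0 0
0 0 1 0 0
0 1 1 1 0
0 0 1 0 0
0 0 0 0 0

After press 4 at (2,2):
0 0 0 0 0
0 0 0 0 0
0 0 0 0 0
0 0 0 0 0
0 0 0 0 0

Lights still on: 0

Answer: yes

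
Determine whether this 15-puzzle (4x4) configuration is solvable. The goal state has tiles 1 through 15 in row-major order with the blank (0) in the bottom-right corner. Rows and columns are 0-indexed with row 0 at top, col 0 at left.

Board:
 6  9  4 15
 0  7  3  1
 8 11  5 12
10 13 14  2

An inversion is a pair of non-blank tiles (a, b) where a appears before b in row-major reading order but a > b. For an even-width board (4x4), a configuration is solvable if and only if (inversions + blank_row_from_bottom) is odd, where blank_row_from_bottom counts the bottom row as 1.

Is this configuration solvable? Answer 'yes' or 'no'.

Answer: no

Derivation:
Inversions: 43
Blank is in row 1 (0-indexed from top), which is row 3 counting from the bottom (bottom = 1).
43 + 3 = 46, which is even, so the puzzle is not solvable.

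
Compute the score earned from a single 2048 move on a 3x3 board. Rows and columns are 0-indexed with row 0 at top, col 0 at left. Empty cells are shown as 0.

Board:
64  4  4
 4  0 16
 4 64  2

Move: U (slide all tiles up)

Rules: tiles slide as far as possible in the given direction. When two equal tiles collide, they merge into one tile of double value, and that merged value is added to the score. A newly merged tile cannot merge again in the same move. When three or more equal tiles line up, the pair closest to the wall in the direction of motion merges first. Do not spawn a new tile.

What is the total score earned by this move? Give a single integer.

Answer: 8

Derivation:
Slide up:
col 0: [64, 4, 4] -> [64, 8, 0]  score +8 (running 8)
col 1: [4, 0, 64] -> [4, 64, 0]  score +0 (running 8)
col 2: [4, 16, 2] -> [4, 16, 2]  score +0 (running 8)
Board after move:
64  4  4
 8 64 16
 0  0  2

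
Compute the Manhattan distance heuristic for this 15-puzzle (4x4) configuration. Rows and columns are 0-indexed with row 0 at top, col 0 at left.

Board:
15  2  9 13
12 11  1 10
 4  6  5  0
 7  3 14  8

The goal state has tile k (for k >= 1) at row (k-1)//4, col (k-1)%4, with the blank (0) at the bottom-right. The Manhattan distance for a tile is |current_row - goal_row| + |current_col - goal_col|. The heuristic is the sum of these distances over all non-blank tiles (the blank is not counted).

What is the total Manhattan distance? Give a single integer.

Answer: 47

Derivation:
Tile 15: at (0,0), goal (3,2), distance |0-3|+|0-2| = 5
Tile 2: at (0,1), goal (0,1), distance |0-0|+|1-1| = 0
Tile 9: at (0,2), goal (2,0), distance |0-2|+|2-0| = 4
Tile 13: at (0,3), goal (3,0), distance |0-3|+|3-0| = 6
Tile 12: at (1,0), goal (2,3), distance |1-2|+|0-3| = 4
Tile 11: at (1,1), goal (2,2), distance |1-2|+|1-2| = 2
Tile 1: at (1,2), goal (0,0), distance |1-0|+|2-0| = 3
Tile 10: at (1,3), goal (2,1), distance |1-2|+|3-1| = 3
Tile 4: at (2,0), goal (0,3), distance |2-0|+|0-3| = 5
Tile 6: at (2,1), goal (1,1), distance |2-1|+|1-1| = 1
Tile 5: at (2,2), goal (1,0), distance |2-1|+|2-0| = 3
Tile 7: at (3,0), goal (1,2), distance |3-1|+|0-2| = 4
Tile 3: at (3,1), goal (0,2), distance |3-0|+|1-2| = 4
Tile 14: at (3,2), goal (3,1), distance |3-3|+|2-1| = 1
Tile 8: at (3,3), goal (1,3), distance |3-1|+|3-3| = 2
Sum: 5 + 0 + 4 + 6 + 4 + 2 + 3 + 3 + 5 + 1 + 3 + 4 + 4 + 1 + 2 = 47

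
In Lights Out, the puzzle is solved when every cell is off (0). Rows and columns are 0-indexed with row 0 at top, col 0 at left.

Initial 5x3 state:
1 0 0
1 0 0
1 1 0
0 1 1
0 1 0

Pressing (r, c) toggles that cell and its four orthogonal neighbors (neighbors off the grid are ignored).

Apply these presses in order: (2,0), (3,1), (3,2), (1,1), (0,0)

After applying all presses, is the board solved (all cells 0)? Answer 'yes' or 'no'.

Answer: no

Derivation:
After press 1 at (2,0):
1 0 0
0 0 0
0 0 0
1 1 1
0 1 0

After press 2 at (3,1):
1 0 0
0 0 0
0 1 0
0 0 0
0 0 0

After press 3 at (3,2):
1 0 0
0 0 0
0 1 1
0 1 1
0 0 1

After press 4 at (1,1):
1 1 0
1 1 1
0 0 1
0 1 1
0 0 1

After press 5 at (0,0):
0 0 0
0 1 1
0 0 1
0 1 1
0 0 1

Lights still on: 6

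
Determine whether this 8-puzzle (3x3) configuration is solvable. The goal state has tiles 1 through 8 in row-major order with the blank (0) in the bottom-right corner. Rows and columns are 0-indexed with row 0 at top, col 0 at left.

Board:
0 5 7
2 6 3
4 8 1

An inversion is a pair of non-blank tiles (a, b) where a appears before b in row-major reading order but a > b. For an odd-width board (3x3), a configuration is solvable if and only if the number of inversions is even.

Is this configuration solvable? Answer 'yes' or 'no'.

Inversions (pairs i<j in row-major order where tile[i] > tile[j] > 0): 16
16 is even, so the puzzle is solvable.

Answer: yes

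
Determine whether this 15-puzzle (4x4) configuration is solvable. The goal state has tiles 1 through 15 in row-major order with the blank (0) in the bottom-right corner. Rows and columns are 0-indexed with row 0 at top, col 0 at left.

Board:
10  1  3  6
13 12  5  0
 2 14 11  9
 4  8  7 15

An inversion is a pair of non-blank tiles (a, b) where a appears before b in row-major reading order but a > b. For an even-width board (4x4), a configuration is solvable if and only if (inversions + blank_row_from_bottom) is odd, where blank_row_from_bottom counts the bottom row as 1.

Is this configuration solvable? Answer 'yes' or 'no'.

Answer: no

Derivation:
Inversions: 43
Blank is in row 1 (0-indexed from top), which is row 3 counting from the bottom (bottom = 1).
43 + 3 = 46, which is even, so the puzzle is not solvable.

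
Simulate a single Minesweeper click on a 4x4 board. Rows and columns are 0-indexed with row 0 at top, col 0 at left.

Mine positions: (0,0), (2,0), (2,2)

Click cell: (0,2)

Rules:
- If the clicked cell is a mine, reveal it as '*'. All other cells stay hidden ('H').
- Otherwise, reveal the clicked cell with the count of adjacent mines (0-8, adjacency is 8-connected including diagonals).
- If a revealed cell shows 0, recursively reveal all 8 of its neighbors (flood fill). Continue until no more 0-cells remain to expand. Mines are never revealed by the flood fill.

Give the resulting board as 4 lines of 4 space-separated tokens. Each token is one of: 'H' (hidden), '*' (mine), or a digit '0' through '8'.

H 1 0 0
H 3 1 1
H H H H
H H H H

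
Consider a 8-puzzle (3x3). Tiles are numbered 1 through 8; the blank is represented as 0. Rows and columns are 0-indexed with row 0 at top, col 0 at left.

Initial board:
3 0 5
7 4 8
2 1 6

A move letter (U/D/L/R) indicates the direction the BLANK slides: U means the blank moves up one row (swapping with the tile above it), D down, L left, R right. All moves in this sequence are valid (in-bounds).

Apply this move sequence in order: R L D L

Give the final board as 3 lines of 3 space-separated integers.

Answer: 3 4 5
0 7 8
2 1 6

Derivation:
After move 1 (R):
3 5 0
7 4 8
2 1 6

After move 2 (L):
3 0 5
7 4 8
2 1 6

After move 3 (D):
3 4 5
7 0 8
2 1 6

After move 4 (L):
3 4 5
0 7 8
2 1 6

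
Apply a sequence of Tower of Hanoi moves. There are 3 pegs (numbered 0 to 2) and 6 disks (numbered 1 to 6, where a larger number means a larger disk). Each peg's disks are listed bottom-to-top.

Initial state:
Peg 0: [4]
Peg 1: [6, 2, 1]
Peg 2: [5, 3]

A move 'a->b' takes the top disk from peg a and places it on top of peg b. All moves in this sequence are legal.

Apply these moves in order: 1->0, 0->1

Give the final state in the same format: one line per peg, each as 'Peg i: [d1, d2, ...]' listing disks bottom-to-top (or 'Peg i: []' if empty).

After move 1 (1->0):
Peg 0: [4, 1]
Peg 1: [6, 2]
Peg 2: [5, 3]

After move 2 (0->1):
Peg 0: [4]
Peg 1: [6, 2, 1]
Peg 2: [5, 3]

Answer: Peg 0: [4]
Peg 1: [6, 2, 1]
Peg 2: [5, 3]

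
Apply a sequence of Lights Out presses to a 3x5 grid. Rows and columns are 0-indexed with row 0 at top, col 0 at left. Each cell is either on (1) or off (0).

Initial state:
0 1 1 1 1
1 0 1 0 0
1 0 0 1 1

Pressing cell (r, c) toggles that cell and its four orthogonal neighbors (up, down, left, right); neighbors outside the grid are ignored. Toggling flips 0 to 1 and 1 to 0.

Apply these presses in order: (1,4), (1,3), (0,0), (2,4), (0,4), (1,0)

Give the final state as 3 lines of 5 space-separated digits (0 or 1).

After press 1 at (1,4):
0 1 1 1 0
1 0 1 1 1
1 0 0 1 0

After press 2 at (1,3):
0 1 1 0 0
1 0 0 0 0
1 0 0 0 0

After press 3 at (0,0):
1 0 1 0 0
0 0 0 0 0
1 0 0 0 0

After press 4 at (2,4):
1 0 1 0 0
0 0 0 0 1
1 0 0 1 1

After press 5 at (0,4):
1 0 1 1 1
0 0 0 0 0
1 0 0 1 1

After press 6 at (1,0):
0 0 1 1 1
1 1 0 0 0
0 0 0 1 1

Answer: 0 0 1 1 1
1 1 0 0 0
0 0 0 1 1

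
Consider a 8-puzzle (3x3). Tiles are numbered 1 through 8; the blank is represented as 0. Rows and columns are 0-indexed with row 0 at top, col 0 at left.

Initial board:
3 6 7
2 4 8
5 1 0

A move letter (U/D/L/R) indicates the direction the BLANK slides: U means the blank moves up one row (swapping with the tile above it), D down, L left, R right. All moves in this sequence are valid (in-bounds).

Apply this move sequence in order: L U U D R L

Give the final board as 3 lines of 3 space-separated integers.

Answer: 3 6 7
2 0 8
5 4 1

Derivation:
After move 1 (L):
3 6 7
2 4 8
5 0 1

After move 2 (U):
3 6 7
2 0 8
5 4 1

After move 3 (U):
3 0 7
2 6 8
5 4 1

After move 4 (D):
3 6 7
2 0 8
5 4 1

After move 5 (R):
3 6 7
2 8 0
5 4 1

After move 6 (L):
3 6 7
2 0 8
5 4 1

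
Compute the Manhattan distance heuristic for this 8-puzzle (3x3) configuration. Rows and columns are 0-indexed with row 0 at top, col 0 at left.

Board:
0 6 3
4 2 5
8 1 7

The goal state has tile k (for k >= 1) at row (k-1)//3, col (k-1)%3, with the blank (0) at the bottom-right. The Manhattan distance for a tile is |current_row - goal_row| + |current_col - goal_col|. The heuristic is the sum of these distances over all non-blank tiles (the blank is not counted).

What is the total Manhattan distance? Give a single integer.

Tile 6: at (0,1), goal (1,2), distance |0-1|+|1-2| = 2
Tile 3: at (0,2), goal (0,2), distance |0-0|+|2-2| = 0
Tile 4: at (1,0), goal (1,0), distance |1-1|+|0-0| = 0
Tile 2: at (1,1), goal (0,1), distance |1-0|+|1-1| = 1
Tile 5: at (1,2), goal (1,1), distance |1-1|+|2-1| = 1
Tile 8: at (2,0), goal (2,1), distance |2-2|+|0-1| = 1
Tile 1: at (2,1), goal (0,0), distance |2-0|+|1-0| = 3
Tile 7: at (2,2), goal (2,0), distance |2-2|+|2-0| = 2
Sum: 2 + 0 + 0 + 1 + 1 + 1 + 3 + 2 = 10

Answer: 10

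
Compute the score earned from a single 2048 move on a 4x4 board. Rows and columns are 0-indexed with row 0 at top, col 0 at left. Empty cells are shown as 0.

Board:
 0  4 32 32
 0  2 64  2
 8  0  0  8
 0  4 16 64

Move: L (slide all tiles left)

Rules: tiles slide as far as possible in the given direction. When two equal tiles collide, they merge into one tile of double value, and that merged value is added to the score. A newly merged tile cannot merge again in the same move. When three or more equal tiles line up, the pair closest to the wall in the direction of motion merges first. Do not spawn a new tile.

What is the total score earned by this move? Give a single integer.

Slide left:
row 0: [0, 4, 32, 32] -> [4, 64, 0, 0]  score +64 (running 64)
row 1: [0, 2, 64, 2] -> [2, 64, 2, 0]  score +0 (running 64)
row 2: [8, 0, 0, 8] -> [16, 0, 0, 0]  score +16 (running 80)
row 3: [0, 4, 16, 64] -> [4, 16, 64, 0]  score +0 (running 80)
Board after move:
 4 64  0  0
 2 64  2  0
16  0  0  0
 4 16 64  0

Answer: 80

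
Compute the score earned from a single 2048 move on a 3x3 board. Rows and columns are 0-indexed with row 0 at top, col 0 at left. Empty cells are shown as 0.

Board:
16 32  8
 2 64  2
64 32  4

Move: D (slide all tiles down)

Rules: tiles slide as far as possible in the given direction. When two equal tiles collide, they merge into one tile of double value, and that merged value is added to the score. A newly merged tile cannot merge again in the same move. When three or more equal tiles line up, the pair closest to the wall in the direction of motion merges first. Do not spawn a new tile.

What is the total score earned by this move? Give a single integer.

Slide down:
col 0: [16, 2, 64] -> [16, 2, 64]  score +0 (running 0)
col 1: [32, 64, 32] -> [32, 64, 32]  score +0 (running 0)
col 2: [8, 2, 4] -> [8, 2, 4]  score +0 (running 0)
Board after move:
16 32  8
 2 64  2
64 32  4

Answer: 0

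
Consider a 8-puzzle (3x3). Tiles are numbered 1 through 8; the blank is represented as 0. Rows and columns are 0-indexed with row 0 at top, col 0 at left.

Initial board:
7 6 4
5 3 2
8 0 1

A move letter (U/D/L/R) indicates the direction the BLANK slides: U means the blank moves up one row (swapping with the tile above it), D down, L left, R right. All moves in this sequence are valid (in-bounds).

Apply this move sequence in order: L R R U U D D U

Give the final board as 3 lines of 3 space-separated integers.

After move 1 (L):
7 6 4
5 3 2
0 8 1

After move 2 (R):
7 6 4
5 3 2
8 0 1

After move 3 (R):
7 6 4
5 3 2
8 1 0

After move 4 (U):
7 6 4
5 3 0
8 1 2

After move 5 (U):
7 6 0
5 3 4
8 1 2

After move 6 (D):
7 6 4
5 3 0
8 1 2

After move 7 (D):
7 6 4
5 3 2
8 1 0

After move 8 (U):
7 6 4
5 3 0
8 1 2

Answer: 7 6 4
5 3 0
8 1 2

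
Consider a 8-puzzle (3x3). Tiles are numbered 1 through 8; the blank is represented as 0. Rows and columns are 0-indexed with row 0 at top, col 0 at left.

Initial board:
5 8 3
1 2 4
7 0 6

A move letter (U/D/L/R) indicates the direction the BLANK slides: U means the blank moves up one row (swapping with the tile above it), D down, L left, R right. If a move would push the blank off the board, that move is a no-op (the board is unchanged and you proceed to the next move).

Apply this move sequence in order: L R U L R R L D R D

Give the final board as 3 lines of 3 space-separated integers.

Answer: 5 8 3
1 2 4
7 6 0

Derivation:
After move 1 (L):
5 8 3
1 2 4
0 7 6

After move 2 (R):
5 8 3
1 2 4
7 0 6

After move 3 (U):
5 8 3
1 0 4
7 2 6

After move 4 (L):
5 8 3
0 1 4
7 2 6

After move 5 (R):
5 8 3
1 0 4
7 2 6

After move 6 (R):
5 8 3
1 4 0
7 2 6

After move 7 (L):
5 8 3
1 0 4
7 2 6

After move 8 (D):
5 8 3
1 2 4
7 0 6

After move 9 (R):
5 8 3
1 2 4
7 6 0

After move 10 (D):
5 8 3
1 2 4
7 6 0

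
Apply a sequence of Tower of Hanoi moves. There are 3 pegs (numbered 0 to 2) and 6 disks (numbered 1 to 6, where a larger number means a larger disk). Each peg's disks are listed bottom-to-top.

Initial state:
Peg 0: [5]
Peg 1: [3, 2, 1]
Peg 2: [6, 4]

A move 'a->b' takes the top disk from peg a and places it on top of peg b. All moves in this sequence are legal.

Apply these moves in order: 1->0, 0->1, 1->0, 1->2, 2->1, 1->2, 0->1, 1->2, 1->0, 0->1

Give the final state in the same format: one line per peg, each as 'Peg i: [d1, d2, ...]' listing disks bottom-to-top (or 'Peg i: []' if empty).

After move 1 (1->0):
Peg 0: [5, 1]
Peg 1: [3, 2]
Peg 2: [6, 4]

After move 2 (0->1):
Peg 0: [5]
Peg 1: [3, 2, 1]
Peg 2: [6, 4]

After move 3 (1->0):
Peg 0: [5, 1]
Peg 1: [3, 2]
Peg 2: [6, 4]

After move 4 (1->2):
Peg 0: [5, 1]
Peg 1: [3]
Peg 2: [6, 4, 2]

After move 5 (2->1):
Peg 0: [5, 1]
Peg 1: [3, 2]
Peg 2: [6, 4]

After move 6 (1->2):
Peg 0: [5, 1]
Peg 1: [3]
Peg 2: [6, 4, 2]

After move 7 (0->1):
Peg 0: [5]
Peg 1: [3, 1]
Peg 2: [6, 4, 2]

After move 8 (1->2):
Peg 0: [5]
Peg 1: [3]
Peg 2: [6, 4, 2, 1]

After move 9 (1->0):
Peg 0: [5, 3]
Peg 1: []
Peg 2: [6, 4, 2, 1]

After move 10 (0->1):
Peg 0: [5]
Peg 1: [3]
Peg 2: [6, 4, 2, 1]

Answer: Peg 0: [5]
Peg 1: [3]
Peg 2: [6, 4, 2, 1]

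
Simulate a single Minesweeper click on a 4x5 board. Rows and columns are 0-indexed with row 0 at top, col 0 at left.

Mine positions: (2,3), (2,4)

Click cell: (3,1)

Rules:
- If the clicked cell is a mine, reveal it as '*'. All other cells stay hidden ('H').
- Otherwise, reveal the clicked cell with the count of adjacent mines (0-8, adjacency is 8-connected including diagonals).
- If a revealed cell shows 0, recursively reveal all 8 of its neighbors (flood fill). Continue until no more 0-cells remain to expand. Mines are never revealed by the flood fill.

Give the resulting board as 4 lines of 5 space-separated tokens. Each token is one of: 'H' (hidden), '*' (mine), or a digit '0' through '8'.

0 0 0 0 0
0 0 1 2 2
0 0 1 H H
0 0 1 H H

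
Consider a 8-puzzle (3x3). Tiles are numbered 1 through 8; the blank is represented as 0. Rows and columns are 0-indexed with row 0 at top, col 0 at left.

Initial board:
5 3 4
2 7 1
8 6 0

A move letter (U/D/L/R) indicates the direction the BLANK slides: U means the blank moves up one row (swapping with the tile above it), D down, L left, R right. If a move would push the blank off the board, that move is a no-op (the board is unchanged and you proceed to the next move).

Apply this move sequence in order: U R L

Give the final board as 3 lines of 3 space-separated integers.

After move 1 (U):
5 3 4
2 7 0
8 6 1

After move 2 (R):
5 3 4
2 7 0
8 6 1

After move 3 (L):
5 3 4
2 0 7
8 6 1

Answer: 5 3 4
2 0 7
8 6 1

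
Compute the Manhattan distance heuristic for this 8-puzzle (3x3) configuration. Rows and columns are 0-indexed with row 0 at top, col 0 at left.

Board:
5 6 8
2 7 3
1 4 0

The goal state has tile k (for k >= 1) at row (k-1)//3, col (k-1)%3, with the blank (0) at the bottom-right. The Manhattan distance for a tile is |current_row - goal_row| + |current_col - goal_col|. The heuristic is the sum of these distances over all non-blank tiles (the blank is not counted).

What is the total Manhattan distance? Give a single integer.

Tile 5: at (0,0), goal (1,1), distance |0-1|+|0-1| = 2
Tile 6: at (0,1), goal (1,2), distance |0-1|+|1-2| = 2
Tile 8: at (0,2), goal (2,1), distance |0-2|+|2-1| = 3
Tile 2: at (1,0), goal (0,1), distance |1-0|+|0-1| = 2
Tile 7: at (1,1), goal (2,0), distance |1-2|+|1-0| = 2
Tile 3: at (1,2), goal (0,2), distance |1-0|+|2-2| = 1
Tile 1: at (2,0), goal (0,0), distance |2-0|+|0-0| = 2
Tile 4: at (2,1), goal (1,0), distance |2-1|+|1-0| = 2
Sum: 2 + 2 + 3 + 2 + 2 + 1 + 2 + 2 = 16

Answer: 16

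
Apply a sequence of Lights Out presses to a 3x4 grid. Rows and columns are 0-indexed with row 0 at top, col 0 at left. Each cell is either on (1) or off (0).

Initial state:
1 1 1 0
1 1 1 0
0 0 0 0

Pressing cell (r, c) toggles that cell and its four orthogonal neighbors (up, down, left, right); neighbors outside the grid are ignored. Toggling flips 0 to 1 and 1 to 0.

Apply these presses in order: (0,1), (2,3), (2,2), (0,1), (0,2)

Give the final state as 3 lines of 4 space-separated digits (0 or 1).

Answer: 1 0 0 1
1 1 1 1
0 1 0 0

Derivation:
After press 1 at (0,1):
0 0 0 0
1 0 1 0
0 0 0 0

After press 2 at (2,3):
0 0 0 0
1 0 1 1
0 0 1 1

After press 3 at (2,2):
0 0 0 0
1 0 0 1
0 1 0 0

After press 4 at (0,1):
1 1 1 0
1 1 0 1
0 1 0 0

After press 5 at (0,2):
1 0 0 1
1 1 1 1
0 1 0 0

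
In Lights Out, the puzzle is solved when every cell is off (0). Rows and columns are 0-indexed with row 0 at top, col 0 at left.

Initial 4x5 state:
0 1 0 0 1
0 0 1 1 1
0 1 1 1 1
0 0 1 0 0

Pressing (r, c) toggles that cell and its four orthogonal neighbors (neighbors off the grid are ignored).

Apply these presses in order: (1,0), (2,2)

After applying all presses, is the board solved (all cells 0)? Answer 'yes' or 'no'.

After press 1 at (1,0):
1 1 0 0 1
1 1 1 1 1
1 1 1 1 1
0 0 1 0 0

After press 2 at (2,2):
1 1 0 0 1
1 1 0 1 1
1 0 0 0 1
0 0 0 0 0

Lights still on: 9

Answer: no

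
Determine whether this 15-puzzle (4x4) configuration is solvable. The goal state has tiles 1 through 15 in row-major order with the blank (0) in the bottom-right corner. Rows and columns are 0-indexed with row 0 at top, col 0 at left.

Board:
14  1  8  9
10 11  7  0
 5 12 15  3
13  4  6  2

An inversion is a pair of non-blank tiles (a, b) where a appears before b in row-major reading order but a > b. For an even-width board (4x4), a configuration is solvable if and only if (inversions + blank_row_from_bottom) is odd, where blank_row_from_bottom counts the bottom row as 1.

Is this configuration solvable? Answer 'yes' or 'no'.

Answer: yes

Derivation:
Inversions: 60
Blank is in row 1 (0-indexed from top), which is row 3 counting from the bottom (bottom = 1).
60 + 3 = 63, which is odd, so the puzzle is solvable.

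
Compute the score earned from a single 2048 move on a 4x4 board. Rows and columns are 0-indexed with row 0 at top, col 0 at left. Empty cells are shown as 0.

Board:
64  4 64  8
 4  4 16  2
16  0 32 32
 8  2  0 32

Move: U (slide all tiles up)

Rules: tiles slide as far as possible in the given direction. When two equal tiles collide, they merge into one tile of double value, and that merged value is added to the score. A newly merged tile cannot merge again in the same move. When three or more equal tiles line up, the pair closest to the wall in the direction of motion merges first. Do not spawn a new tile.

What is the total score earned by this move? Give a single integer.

Answer: 72

Derivation:
Slide up:
col 0: [64, 4, 16, 8] -> [64, 4, 16, 8]  score +0 (running 0)
col 1: [4, 4, 0, 2] -> [8, 2, 0, 0]  score +8 (running 8)
col 2: [64, 16, 32, 0] -> [64, 16, 32, 0]  score +0 (running 8)
col 3: [8, 2, 32, 32] -> [8, 2, 64, 0]  score +64 (running 72)
Board after move:
64  8 64  8
 4  2 16  2
16  0 32 64
 8  0  0  0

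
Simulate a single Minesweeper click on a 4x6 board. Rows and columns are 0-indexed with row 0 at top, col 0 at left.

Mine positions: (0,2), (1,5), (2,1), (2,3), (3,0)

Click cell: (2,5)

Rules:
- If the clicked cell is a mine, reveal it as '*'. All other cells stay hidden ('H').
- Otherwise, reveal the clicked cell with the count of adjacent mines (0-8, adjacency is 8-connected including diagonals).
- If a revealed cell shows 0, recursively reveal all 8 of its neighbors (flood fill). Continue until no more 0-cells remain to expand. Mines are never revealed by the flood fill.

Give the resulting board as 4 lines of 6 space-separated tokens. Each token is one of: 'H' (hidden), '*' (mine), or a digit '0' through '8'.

H H H H H H
H H H H H H
H H H H H 1
H H H H H H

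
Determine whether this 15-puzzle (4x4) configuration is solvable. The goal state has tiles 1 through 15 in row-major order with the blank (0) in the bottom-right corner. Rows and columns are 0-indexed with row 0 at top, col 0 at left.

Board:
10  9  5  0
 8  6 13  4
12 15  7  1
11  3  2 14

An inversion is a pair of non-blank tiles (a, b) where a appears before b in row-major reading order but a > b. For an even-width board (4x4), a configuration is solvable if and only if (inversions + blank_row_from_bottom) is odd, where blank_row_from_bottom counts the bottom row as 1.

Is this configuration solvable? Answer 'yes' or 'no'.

Inversions: 58
Blank is in row 0 (0-indexed from top), which is row 4 counting from the bottom (bottom = 1).
58 + 4 = 62, which is even, so the puzzle is not solvable.

Answer: no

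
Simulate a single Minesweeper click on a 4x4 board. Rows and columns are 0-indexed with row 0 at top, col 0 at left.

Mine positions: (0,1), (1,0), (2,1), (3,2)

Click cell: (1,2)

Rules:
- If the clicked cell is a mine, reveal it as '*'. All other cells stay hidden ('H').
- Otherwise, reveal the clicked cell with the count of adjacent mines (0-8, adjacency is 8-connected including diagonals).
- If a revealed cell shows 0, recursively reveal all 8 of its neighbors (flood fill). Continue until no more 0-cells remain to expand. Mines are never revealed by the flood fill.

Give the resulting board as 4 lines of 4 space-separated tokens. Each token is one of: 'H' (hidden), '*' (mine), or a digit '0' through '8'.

H H H H
H H 2 H
H H H H
H H H H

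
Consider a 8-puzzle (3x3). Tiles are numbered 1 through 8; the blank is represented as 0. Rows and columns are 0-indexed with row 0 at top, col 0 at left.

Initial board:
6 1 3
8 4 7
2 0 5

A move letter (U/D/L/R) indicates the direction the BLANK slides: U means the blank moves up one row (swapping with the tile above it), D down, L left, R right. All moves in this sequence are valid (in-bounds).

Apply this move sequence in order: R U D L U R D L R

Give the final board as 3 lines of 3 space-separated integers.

Answer: 6 1 3
8 7 5
2 4 0

Derivation:
After move 1 (R):
6 1 3
8 4 7
2 5 0

After move 2 (U):
6 1 3
8 4 0
2 5 7

After move 3 (D):
6 1 3
8 4 7
2 5 0

After move 4 (L):
6 1 3
8 4 7
2 0 5

After move 5 (U):
6 1 3
8 0 7
2 4 5

After move 6 (R):
6 1 3
8 7 0
2 4 5

After move 7 (D):
6 1 3
8 7 5
2 4 0

After move 8 (L):
6 1 3
8 7 5
2 0 4

After move 9 (R):
6 1 3
8 7 5
2 4 0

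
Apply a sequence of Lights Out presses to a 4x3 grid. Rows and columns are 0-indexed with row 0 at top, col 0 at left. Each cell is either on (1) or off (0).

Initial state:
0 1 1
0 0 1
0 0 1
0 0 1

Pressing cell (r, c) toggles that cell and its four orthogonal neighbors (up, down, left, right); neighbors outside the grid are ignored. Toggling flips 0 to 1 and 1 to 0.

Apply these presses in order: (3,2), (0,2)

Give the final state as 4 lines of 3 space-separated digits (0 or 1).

Answer: 0 0 0
0 0 0
0 0 0
0 1 0

Derivation:
After press 1 at (3,2):
0 1 1
0 0 1
0 0 0
0 1 0

After press 2 at (0,2):
0 0 0
0 0 0
0 0 0
0 1 0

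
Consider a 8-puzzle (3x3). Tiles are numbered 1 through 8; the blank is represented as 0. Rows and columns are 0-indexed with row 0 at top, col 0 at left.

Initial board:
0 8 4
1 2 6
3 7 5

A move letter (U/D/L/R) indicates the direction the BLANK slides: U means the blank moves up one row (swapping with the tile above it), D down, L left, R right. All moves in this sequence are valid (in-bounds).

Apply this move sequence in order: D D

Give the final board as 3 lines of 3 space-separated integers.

After move 1 (D):
1 8 4
0 2 6
3 7 5

After move 2 (D):
1 8 4
3 2 6
0 7 5

Answer: 1 8 4
3 2 6
0 7 5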